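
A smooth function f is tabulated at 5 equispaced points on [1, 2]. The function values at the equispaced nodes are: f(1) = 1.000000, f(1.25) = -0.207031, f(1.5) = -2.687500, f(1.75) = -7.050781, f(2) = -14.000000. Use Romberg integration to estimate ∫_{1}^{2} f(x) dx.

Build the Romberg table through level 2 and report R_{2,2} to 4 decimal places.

R_{0,0} (trapezoid, 1 panel, h=1.0000): -6.500000
R_{1,0} (trapezoid, 2 panels, h=0.5000): -4.593750
R_{2,0} (trapezoid, 4 panels, h=0.2500): -4.111328
R_{1,1} = -4.593750 + (-4.593750 − (-6.500000))/3 = -3.958333
R_{2,1} = -4.111328 + (-4.111328 − (-4.593750))/3 = -3.950521
R_{2,2} = -3.950521 + (-3.950521 − (-3.958333))/15 = -3.950000

-3.9500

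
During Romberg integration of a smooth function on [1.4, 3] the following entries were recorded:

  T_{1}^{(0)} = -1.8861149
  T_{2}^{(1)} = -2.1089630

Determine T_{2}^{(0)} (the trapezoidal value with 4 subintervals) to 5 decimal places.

From T_{2}^{(1)} = (4·T_{2}^{(0)} − T_{1}^{(0)})/3, solve for T_{2}^{(0)}:
4·T_{2}^{(0)} = 3·(-2.1089630) + (-1.8861149) = -8.2130039
T_{2}^{(0)} = -2.0532510

-2.05325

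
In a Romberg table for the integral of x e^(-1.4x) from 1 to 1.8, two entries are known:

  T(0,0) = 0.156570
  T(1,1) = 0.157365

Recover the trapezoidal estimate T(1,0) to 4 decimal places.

0.1572

From T(1,1) = (4·T(1,0) − T(0,0))/3, solve for T(1,0):
4·T(1,0) = 3·0.157365 + 0.156570 = 0.628665
T(1,0) = 0.157166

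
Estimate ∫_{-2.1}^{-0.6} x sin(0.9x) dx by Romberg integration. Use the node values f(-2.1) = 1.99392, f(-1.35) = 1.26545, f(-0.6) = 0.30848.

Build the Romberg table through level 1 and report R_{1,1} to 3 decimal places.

1.841

R_{0,0} (trapezoid, 1 panel, h=1.5000): 1.72680
R_{1,0} (trapezoid, 2 panels, h=0.7500): 1.81249
R_{1,1} = 1.81249 + (1.81249 − 1.72680)/3 = 1.84105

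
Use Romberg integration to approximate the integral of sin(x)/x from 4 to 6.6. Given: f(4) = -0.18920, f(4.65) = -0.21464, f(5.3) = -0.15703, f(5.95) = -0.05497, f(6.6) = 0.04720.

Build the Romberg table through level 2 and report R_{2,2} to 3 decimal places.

R_{0,0} (trapezoid, 1 panel, h=2.6000): -0.18460
R_{1,0} (trapezoid, 2 panels, h=1.3000): -0.29644
R_{2,0} (trapezoid, 4 panels, h=0.6500): -0.32347
R_{1,1} = -0.29644 + (-0.29644 − (-0.18460))/3 = -0.33372
R_{2,1} = -0.32347 + (-0.32347 − (-0.29644))/3 = -0.33248
R_{2,2} = -0.33248 + (-0.33248 − (-0.33372))/15 = -0.33240

-0.332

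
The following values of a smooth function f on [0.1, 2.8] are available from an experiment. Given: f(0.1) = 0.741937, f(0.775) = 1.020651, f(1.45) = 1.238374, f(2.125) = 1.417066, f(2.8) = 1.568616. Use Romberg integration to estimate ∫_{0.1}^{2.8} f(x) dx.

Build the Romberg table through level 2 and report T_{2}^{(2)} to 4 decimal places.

3.2712

T_{0}^{(0)} (trapezoid, 1 panel, h=2.7000): 3.119247
T_{1}^{(0)} (trapezoid, 2 panels, h=1.3500): 3.231428
T_{2}^{(0)} (trapezoid, 4 panels, h=0.6750): 3.261173
T_{1}^{(1)} = 3.231428 + (3.231428 − 3.119247)/3 = 3.268822
T_{2}^{(1)} = 3.261173 + (3.261173 − 3.231428)/3 = 3.271088
T_{2}^{(2)} = 3.271088 + (3.271088 − 3.268822)/15 = 3.271239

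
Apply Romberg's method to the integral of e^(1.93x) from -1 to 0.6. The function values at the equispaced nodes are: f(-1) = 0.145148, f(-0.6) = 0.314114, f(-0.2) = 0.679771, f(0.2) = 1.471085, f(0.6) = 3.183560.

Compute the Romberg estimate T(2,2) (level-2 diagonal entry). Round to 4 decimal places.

1.5748

T(0,0) (trapezoid, 1 panel, h=1.6000): 2.662966
T(1,0) (trapezoid, 2 panels, h=0.8000): 1.875300
T(2,0) (trapezoid, 4 panels, h=0.4000): 1.651730
T(1,1) = 1.875300 + (1.875300 − 2.662966)/3 = 1.612745
T(2,1) = 1.651730 + (1.651730 − 1.875300)/3 = 1.577207
T(2,2) = 1.577207 + (1.577207 − 1.612745)/15 = 1.574838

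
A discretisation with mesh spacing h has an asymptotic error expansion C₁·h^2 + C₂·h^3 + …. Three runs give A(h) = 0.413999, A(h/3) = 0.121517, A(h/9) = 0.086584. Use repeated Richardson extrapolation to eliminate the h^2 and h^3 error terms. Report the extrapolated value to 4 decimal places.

0.0821

First eliminate the h^2 term (factor 3^2 = 9):
  B₁ = (9·0.121517 − 0.413999)/8 = 0.084957
  B₂ = (9·0.086584 − 0.121517)/8 = 0.082217
Then eliminate the h^3 term (factor 3^3 = 27):
  (27·0.082217 − 0.084957)/26 = 0.082112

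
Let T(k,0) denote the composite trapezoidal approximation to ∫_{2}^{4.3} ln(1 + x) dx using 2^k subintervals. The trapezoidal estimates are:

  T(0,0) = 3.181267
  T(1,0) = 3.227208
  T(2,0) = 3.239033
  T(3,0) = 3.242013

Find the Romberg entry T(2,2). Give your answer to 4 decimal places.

3.2430

Richardson extrapolation on the trapezoidal column (denominator 4−1=3):
T(1,1) = (4·3.227208 − 3.181267) / 3 = 3.242522
T(2,1) = (4·3.239033 − 3.227208) / 3 = 3.242975
T(2,2) = 3.242975 + (3.242975 − 3.242522)/15 = 3.243005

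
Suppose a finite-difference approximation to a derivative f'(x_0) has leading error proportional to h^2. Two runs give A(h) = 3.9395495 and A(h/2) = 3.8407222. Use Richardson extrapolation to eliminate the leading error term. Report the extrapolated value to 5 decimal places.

3.80778

Extrapolated value = (4·A(h/2) − A(h)) / (4 − 1)
= (4·3.8407222 − 3.9395495) / 3
= 11.4233393 / 3 = 3.8077798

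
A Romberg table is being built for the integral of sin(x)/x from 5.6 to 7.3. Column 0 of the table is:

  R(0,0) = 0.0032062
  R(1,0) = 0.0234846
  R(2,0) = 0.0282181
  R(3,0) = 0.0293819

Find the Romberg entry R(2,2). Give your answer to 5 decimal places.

Richardson extrapolation on the trapezoidal column (denominator 4−1=3):
R(1,1) = 0.0234846 + (0.0234846 − 0.0032062)/3 = 0.0302441
R(2,1) = (4·0.0282181 − 0.0234846) / 3 = 0.0297959
R(2,2) = 0.0297959 + (0.0297959 − 0.0302441)/15 = 0.0297660

0.02977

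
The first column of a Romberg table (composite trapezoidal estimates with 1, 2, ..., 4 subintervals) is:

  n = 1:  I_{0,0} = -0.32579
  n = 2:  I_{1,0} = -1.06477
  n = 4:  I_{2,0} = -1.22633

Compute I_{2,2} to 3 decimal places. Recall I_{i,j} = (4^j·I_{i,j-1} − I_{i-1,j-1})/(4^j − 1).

-1.278

Richardson extrapolation on the trapezoidal column (denominator 4−1=3):
I_{1,1} = (4·(-1.06477) − (-0.32579)) / 3 = -1.31110
I_{2,1} = -1.22633 + (-1.22633 − (-1.06477))/3 = -1.28018
I_{2,2} = (16·(-1.28018) − (-1.31110)) / 15 = -1.27812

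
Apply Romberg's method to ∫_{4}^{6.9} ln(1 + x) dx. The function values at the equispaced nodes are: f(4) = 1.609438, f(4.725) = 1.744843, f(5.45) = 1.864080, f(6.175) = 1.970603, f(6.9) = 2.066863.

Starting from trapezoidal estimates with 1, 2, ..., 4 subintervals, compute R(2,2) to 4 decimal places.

R(0,0) (trapezoid, 1 panel, h=2.9000): 5.330636
R(1,0) (trapezoid, 2 panels, h=1.4500): 5.368234
R(2,0) (trapezoid, 4 panels, h=0.7250): 5.377815
R(1,1) = 5.368234 + (5.368234 − 5.330636)/3 = 5.380767
R(2,1) = 5.377815 + (5.377815 − 5.368234)/3 = 5.381009
R(2,2) = 5.381009 + (5.381009 − 5.380767)/15 = 5.381025

5.3810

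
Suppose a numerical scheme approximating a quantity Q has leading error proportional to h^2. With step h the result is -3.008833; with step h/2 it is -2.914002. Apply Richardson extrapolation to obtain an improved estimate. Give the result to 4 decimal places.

Extrapolated value = (4·A(h/2) − A(h)) / (4 − 1)
= (4·(-2.914002) − (-3.008833)) / 3
= -8.647175 / 3 = -2.882392

-2.8824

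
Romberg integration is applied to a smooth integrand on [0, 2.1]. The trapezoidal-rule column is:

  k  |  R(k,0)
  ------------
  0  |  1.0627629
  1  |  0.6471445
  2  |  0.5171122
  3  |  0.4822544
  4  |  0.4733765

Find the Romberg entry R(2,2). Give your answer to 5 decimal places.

0.47145

R(1,1) = (4·0.6471445 − 1.0627629) / 3 = 0.5086050
R(2,1) = 0.5171122 + (0.5171122 − 0.6471445)/3 = 0.4737681
R(2,2) = (16·0.4737681 − 0.5086050) / 15 = 0.4714456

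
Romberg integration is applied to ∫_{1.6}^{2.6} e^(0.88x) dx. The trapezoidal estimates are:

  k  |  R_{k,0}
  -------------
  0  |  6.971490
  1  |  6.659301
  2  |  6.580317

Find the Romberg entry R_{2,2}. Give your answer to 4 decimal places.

6.5539

R_{1,1} = (4·6.659301 − 6.971490) / 3 = 6.555238
R_{2,1} = (4·6.580317 − 6.659301) / 3 = 6.553989
R_{2,2} = 6.553989 + (6.553989 − 6.555238)/15 = 6.553906
(Column j=1 coincides with Simpson's rule on the same nodes.)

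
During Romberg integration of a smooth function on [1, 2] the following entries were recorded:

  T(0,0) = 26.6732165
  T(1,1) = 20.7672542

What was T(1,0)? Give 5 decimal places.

From T(1,1) = (4·T(1,0) − T(0,0))/3, solve for T(1,0):
4·T(1,0) = 3·20.7672542 + 26.6732165 = 88.9749791
T(1,0) = 22.2437448

22.24374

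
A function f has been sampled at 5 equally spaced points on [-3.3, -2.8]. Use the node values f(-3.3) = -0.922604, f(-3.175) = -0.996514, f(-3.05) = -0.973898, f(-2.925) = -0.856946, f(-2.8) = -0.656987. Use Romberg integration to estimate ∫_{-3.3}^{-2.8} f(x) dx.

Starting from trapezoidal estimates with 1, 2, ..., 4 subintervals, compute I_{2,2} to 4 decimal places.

-0.4559

I_{0,0} (trapezoid, 1 panel, h=0.5000): -0.394898
I_{1,0} (trapezoid, 2 panels, h=0.2500): -0.440923
I_{2,0} (trapezoid, 4 panels, h=0.1250): -0.452144
I_{1,1} = -0.440923 + (-0.440923 − (-0.394898))/3 = -0.456265
I_{2,1} = -0.452144 + (-0.452144 − (-0.440923))/3 = -0.455884
I_{2,2} = -0.455884 + (-0.455884 − (-0.456265))/15 = -0.455859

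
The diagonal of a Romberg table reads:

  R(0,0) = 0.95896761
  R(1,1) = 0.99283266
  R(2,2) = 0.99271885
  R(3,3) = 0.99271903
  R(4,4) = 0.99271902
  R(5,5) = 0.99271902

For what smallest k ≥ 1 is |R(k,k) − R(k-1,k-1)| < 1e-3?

|R(1,1) − R(0,0)| = 0.03386505 ≥ 1e-3
|R(2,2) − R(1,1)| = 0.00011381 < 1e-3

k = 2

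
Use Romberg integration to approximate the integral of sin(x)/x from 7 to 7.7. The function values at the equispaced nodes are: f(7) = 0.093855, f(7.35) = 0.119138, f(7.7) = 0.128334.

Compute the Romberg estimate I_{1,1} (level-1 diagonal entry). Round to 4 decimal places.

0.0815

I_{0,0} (trapezoid, 1 panel, h=0.7000): 0.077766
I_{1,0} (trapezoid, 2 panels, h=0.3500): 0.080581
I_{1,1} = 0.080581 + (0.080581 − 0.077766)/3 = 0.081519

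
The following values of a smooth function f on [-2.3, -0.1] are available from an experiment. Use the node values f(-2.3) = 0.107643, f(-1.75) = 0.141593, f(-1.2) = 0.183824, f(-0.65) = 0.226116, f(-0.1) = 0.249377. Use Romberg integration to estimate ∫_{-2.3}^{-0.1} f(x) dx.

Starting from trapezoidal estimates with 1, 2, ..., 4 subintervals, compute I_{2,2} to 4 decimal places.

I_{0,0} (trapezoid, 1 panel, h=2.2000): 0.392722
I_{1,0} (trapezoid, 2 panels, h=1.1000): 0.398567
I_{2,0} (trapezoid, 4 panels, h=0.5500): 0.401524
I_{1,1} = 0.398567 + (0.398567 − 0.392722)/3 = 0.400515
I_{2,1} = 0.401524 + (0.401524 − 0.398567)/3 = 0.402510
I_{2,2} = 0.402510 + (0.402510 − 0.400515)/15 = 0.402643

0.4026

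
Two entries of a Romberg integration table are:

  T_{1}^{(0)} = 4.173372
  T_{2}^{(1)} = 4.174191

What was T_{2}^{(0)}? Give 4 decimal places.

4.1740

From T_{2}^{(1)} = (4·T_{2}^{(0)} − T_{1}^{(0)})/3, solve for T_{2}^{(0)}:
4·T_{2}^{(0)} = 3·4.174191 + 4.173372 = 16.695945
T_{2}^{(0)} = 4.173986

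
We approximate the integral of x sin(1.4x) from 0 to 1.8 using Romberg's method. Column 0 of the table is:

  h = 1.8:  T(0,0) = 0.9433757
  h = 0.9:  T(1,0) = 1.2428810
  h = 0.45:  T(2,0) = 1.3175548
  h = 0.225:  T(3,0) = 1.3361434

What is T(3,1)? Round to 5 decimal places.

1.34234

T(3,1) = 1.3361434 + (1.3361434 − 1.3175548)/3 = 1.3423396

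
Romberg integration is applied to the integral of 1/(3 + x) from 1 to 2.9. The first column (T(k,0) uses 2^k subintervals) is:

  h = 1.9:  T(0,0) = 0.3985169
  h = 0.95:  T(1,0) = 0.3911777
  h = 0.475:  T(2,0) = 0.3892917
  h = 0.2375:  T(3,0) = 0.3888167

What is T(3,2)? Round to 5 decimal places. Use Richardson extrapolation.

0.38866

Richardson extrapolation on the trapezoidal column (denominator 4−1=3):
T(2,1) = 0.3892917 + (0.3892917 − 0.3911777)/3 = 0.3886630
T(3,1) = (4·0.3888167 − 0.3892917) / 3 = 0.3886584
T(3,2) = 0.3886584 + (0.3886584 − 0.3886630)/15 = 0.3886581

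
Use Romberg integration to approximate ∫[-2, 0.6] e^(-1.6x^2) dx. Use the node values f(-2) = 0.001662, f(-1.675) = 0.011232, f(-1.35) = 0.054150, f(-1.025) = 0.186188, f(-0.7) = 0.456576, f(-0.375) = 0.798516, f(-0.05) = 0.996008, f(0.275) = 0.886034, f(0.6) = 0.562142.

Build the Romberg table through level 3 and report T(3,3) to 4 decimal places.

T(0,0) (trapezoid, 1 panel, h=2.6000): 0.732945
T(1,0) (trapezoid, 2 panels, h=1.3000): 0.960021
T(2,0) (trapezoid, 4 panels, h=0.6500): 1.162613
T(3,0) (trapezoid, 8 panels, h=0.3250): 1.192947
T(1,1) = 0.960021 + (0.960021 − 0.732945)/3 = 1.035713
T(2,1) = 1.162613 + (1.162613 − 0.960021)/3 = 1.230144
T(3,1) = 1.192947 + (1.192947 − 1.162613)/3 = 1.203058
T(2,2) = 1.230144 + (1.230144 − 1.035713)/15 = 1.243106
T(3,2) = 1.203058 + (1.203058 − 1.230144)/15 = 1.201252
T(3,3) = 1.201252 + (1.201252 − 1.243106)/63 = 1.200588

1.2006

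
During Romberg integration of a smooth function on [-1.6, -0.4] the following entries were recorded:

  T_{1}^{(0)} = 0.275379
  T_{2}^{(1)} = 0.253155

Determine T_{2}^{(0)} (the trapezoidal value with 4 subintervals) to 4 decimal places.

0.2587

From T_{2}^{(1)} = (4·T_{2}^{(0)} − T_{1}^{(0)})/3, solve for T_{2}^{(0)}:
4·T_{2}^{(0)} = 3·0.253155 + 0.275379 = 1.034844
T_{2}^{(0)} = 0.258711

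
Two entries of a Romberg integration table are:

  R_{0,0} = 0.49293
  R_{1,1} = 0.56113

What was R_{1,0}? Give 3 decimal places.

From R_{1,1} = (4·R_{1,0} − R_{0,0})/3, solve for R_{1,0}:
4·R_{1,0} = 3·0.56113 + 0.49293 = 2.17632
R_{1,0} = 0.54408

0.544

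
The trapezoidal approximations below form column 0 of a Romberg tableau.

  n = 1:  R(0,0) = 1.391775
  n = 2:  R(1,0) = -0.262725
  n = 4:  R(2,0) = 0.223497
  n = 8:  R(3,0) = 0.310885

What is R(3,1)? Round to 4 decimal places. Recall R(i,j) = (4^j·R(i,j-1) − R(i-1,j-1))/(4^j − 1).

0.3400

Richardson extrapolation on the trapezoidal column (denominator 4−1=3):
R(3,1) = (4·0.310885 − 0.223497) / 3 = 0.340014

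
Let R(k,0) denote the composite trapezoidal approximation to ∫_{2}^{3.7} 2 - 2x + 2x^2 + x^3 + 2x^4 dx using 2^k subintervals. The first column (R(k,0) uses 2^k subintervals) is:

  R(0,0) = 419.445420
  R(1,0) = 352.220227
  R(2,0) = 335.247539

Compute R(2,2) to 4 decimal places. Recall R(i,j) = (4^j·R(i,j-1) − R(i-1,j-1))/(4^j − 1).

329.5752

Richardson extrapolation on the trapezoidal column (denominator 4−1=3):
R(1,1) = (4·352.220227 − 419.445420) / 3 = 329.811829
R(2,1) = 335.247539 + (335.247539 − 352.220227)/3 = 329.589976
R(2,2) = 329.589976 + (329.589976 − 329.811829)/15 = 329.575186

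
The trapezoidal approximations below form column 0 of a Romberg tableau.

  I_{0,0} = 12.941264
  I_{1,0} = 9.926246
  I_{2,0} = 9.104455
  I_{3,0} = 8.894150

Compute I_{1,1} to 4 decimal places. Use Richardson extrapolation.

8.9212

Richardson extrapolation on the trapezoidal column (denominator 4−1=3):
I_{1,1} = 9.926246 + (9.926246 − 12.941264)/3 = 8.921240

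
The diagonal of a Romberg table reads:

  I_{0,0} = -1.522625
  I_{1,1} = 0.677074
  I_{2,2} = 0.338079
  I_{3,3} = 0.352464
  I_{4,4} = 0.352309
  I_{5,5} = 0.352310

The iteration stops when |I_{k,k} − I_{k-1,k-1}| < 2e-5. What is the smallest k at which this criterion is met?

k = 5

|I_{1,1} − I_{0,0}| = 2.199699 ≥ 2e-5
|I_{2,2} − I_{1,1}| = 0.338995 ≥ 2e-5
|I_{3,3} − I_{2,2}| = 0.014385 ≥ 2e-5
|I_{4,4} − I_{3,3}| = 0.000155 ≥ 2e-5
|I_{5,5} − I_{4,4}| = 0.000001 < 2e-5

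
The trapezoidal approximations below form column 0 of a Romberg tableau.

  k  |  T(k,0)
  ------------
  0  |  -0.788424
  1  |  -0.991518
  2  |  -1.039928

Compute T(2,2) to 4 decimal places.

-1.0559

Richardson extrapolation on the trapezoidal column (denominator 4−1=3):
T(1,1) = (4·(-0.991518) − (-0.788424)) / 3 = -1.059216
T(2,1) = (4·(-1.039928) − (-0.991518)) / 3 = -1.056065
T(2,2) = -1.056065 + (-1.056065 − (-1.059216))/15 = -1.055855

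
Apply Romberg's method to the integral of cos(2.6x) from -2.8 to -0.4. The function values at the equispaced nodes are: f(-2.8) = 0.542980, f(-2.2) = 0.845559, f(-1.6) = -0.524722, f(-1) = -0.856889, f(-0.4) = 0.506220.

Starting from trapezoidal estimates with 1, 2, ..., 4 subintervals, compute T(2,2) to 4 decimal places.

T(0,0) (trapezoid, 1 panel, h=2.4000): 1.259040
T(1,0) (trapezoid, 2 panels, h=1.2000): -0.000146
T(2,0) (trapezoid, 4 panels, h=0.6000): -0.006871
T(1,1) = -0.000146 + (-0.000146 − 1.259040)/3 = -0.419875
T(2,1) = -0.006871 + (-0.006871 − (-0.000146))/3 = -0.009113
T(2,2) = -0.009113 + (-0.009113 − (-0.419875))/15 = 0.018271

0.0183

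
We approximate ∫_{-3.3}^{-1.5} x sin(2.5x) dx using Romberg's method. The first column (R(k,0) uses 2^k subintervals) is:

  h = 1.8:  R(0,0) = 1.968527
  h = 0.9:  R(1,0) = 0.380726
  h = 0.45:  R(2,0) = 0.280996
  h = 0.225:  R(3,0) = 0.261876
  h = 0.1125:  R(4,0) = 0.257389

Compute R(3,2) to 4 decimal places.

0.2560

Richardson extrapolation on the trapezoidal column (denominator 4−1=3):
R(2,1) = (4·0.280996 − 0.380726) / 3 = 0.247753
R(3,1) = 0.261876 + (0.261876 − 0.280996)/3 = 0.255503
R(3,2) = 0.255503 + (0.255503 − 0.247753)/15 = 0.256020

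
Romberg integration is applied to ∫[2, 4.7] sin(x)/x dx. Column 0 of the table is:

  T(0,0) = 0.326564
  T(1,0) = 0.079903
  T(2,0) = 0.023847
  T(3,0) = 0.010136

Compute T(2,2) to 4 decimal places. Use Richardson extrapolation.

0.0057

Richardson extrapolation on the trapezoidal column (denominator 4−1=3):
T(1,1) = 0.079903 + (0.079903 − 0.326564)/3 = -0.002317
T(2,1) = 0.023847 + (0.023847 − 0.079903)/3 = 0.005162
T(2,2) = (16·0.005162 − (-0.002317)) / 15 = 0.005661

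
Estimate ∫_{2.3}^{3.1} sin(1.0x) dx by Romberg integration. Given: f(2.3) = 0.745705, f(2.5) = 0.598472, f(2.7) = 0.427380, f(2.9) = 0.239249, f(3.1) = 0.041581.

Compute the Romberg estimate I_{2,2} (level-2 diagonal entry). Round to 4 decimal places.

I_{0,0} (trapezoid, 1 panel, h=0.8000): 0.314914
I_{1,0} (trapezoid, 2 panels, h=0.4000): 0.328409
I_{2,0} (trapezoid, 4 panels, h=0.2000): 0.331749
I_{1,1} = 0.328409 + (0.328409 − 0.314914)/3 = 0.332907
I_{2,1} = 0.331749 + (0.331749 − 0.328409)/3 = 0.332862
I_{2,2} = 0.332862 + (0.332862 − 0.332907)/15 = 0.332859

0.3329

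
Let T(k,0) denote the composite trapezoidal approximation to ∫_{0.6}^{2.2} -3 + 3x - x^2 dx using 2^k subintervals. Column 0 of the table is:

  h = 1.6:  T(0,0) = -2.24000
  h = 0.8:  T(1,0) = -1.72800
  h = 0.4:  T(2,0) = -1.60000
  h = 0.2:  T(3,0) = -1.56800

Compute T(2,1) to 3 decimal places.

Richardson extrapolation on the trapezoidal column (denominator 4−1=3):
T(2,1) = (4·(-1.60000) − (-1.72800)) / 3 = -1.55733
(Column j=1 coincides with Simpson's rule on the same nodes.)

-1.557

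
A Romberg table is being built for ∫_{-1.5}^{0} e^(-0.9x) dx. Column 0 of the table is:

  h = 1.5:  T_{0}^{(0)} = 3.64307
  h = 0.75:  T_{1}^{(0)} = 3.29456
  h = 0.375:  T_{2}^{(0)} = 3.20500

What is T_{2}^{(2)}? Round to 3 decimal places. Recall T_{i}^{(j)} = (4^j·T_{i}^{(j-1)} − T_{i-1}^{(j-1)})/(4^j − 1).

Richardson extrapolation on the trapezoidal column (denominator 4−1=3):
T_{1}^{(1)} = 3.29456 + (3.29456 − 3.64307)/3 = 3.17839
T_{2}^{(1)} = 3.20500 + (3.20500 − 3.29456)/3 = 3.17515
T_{2}^{(2)} = (16·3.17515 − 3.17839) / 15 = 3.17493

3.175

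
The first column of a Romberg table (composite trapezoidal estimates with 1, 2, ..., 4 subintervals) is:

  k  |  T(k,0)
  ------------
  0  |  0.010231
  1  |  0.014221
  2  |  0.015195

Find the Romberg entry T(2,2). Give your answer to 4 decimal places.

0.0155

Richardson extrapolation on the trapezoidal column (denominator 4−1=3):
T(1,1) = (4·0.014221 − 0.010231) / 3 = 0.015551
T(2,1) = 0.015195 + (0.015195 − 0.014221)/3 = 0.015520
T(2,2) = 0.015520 + (0.015520 − 0.015551)/15 = 0.015518
(Column j=1 coincides with Simpson's rule on the same nodes.)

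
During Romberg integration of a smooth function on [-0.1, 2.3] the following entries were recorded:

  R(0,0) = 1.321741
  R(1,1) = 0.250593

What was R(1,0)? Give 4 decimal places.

From R(1,1) = (4·R(1,0) − R(0,0))/3, solve for R(1,0):
4·R(1,0) = 3·0.250593 + 1.321741 = 2.073520
R(1,0) = 0.518380

0.5184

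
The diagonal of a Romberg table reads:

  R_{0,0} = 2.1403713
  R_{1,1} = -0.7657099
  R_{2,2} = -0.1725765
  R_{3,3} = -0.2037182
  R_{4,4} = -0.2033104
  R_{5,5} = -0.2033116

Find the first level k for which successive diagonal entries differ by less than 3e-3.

k = 4

|R_{1,1} − R_{0,0}| = 2.9060812 ≥ 3e-3
|R_{2,2} − R_{1,1}| = 0.5931334 ≥ 3e-3
|R_{3,3} − R_{2,2}| = 0.0311417 ≥ 3e-3
|R_{4,4} − R_{3,3}| = 0.0004078 < 3e-3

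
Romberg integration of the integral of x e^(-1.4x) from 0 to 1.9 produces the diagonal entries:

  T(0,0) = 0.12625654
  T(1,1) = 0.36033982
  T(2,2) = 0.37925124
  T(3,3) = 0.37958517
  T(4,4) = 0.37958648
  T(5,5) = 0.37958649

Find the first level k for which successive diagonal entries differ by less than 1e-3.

k = 3

|T(1,1) − T(0,0)| = 0.23408328 ≥ 1e-3
|T(2,2) − T(1,1)| = 0.01891142 ≥ 1e-3
|T(3,3) − T(2,2)| = 0.00033393 < 1e-3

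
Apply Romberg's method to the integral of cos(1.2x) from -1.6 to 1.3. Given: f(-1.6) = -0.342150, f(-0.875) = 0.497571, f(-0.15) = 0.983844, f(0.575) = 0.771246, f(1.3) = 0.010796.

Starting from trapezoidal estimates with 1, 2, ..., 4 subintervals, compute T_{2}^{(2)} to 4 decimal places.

1.6140

T_{0}^{(0)} (trapezoid, 1 panel, h=2.9000): -0.480463
T_{1}^{(0)} (trapezoid, 2 panels, h=1.4500): 1.186342
T_{2}^{(0)} (trapezoid, 4 panels, h=0.7250): 1.513063
T_{1}^{(1)} = 1.186342 + (1.186342 − (-0.480463))/3 = 1.741944
T_{2}^{(1)} = 1.513063 + (1.513063 − 1.186342)/3 = 1.621970
T_{2}^{(2)} = 1.621970 + (1.621970 − 1.741944)/15 = 1.613972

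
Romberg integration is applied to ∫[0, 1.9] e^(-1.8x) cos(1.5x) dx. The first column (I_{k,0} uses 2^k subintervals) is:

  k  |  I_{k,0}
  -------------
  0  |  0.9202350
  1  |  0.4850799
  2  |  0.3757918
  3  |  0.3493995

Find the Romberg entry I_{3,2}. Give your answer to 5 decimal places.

Richardson extrapolation on the trapezoidal column (denominator 4−1=3):
I_{2,1} = 0.3757918 + (0.3757918 − 0.4850799)/3 = 0.3393624
I_{3,1} = 0.3493995 + (0.3493995 − 0.3757918)/3 = 0.3406021
I_{3,2} = (16·0.3406021 − 0.3393624) / 15 = 0.3406847

0.34068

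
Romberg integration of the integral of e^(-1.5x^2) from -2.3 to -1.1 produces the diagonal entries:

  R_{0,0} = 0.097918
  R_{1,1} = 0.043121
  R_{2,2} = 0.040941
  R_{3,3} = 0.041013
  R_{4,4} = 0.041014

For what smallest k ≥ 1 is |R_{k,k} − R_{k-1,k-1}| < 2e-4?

k = 3

|R_{1,1} − R_{0,0}| = 0.054797 ≥ 2e-4
|R_{2,2} − R_{1,1}| = 0.002180 ≥ 2e-4
|R_{3,3} − R_{2,2}| = 0.000072 < 2e-4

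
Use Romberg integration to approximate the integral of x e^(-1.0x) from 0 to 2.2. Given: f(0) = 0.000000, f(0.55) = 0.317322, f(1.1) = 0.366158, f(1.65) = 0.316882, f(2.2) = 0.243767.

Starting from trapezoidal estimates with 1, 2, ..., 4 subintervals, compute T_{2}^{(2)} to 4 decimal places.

0.6452

T_{0}^{(0)} (trapezoid, 1 panel, h=2.2000): 0.268144
T_{1}^{(0)} (trapezoid, 2 panels, h=1.1000): 0.536846
T_{2}^{(0)} (trapezoid, 4 panels, h=0.5500): 0.617235
T_{1}^{(1)} = 0.536846 + (0.536846 − 0.268144)/3 = 0.626413
T_{2}^{(1)} = 0.617235 + (0.617235 − 0.536846)/3 = 0.644031
T_{2}^{(2)} = 0.644031 + (0.644031 − 0.626413)/15 = 0.645206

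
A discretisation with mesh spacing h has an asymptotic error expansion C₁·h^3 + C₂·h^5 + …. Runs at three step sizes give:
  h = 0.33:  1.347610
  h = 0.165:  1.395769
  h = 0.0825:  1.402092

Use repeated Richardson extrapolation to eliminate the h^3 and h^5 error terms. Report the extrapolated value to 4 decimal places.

1.4030

First eliminate the h^3 term (factor 2^3 = 8):
  B₁ = (8·1.395769 − 1.347610)/7 = 1.402649
  B₂ = (8·1.402092 − 1.395769)/7 = 1.402995
Then eliminate the h^5 term (factor 2^5 = 32):
  (32·1.402995 − 1.402649)/31 = 1.403006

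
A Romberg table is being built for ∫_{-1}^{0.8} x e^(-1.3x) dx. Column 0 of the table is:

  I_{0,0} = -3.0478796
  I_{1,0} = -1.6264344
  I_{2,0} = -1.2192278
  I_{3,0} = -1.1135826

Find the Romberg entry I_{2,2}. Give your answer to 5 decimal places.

-1.07888

Richardson extrapolation on the trapezoidal column (denominator 4−1=3):
I_{1,1} = -1.6264344 + (-1.6264344 − (-3.0478796))/3 = -1.1526193
I_{2,1} = -1.2192278 + (-1.2192278 − (-1.6264344))/3 = -1.0834923
I_{2,2} = (16·(-1.0834923) − (-1.1526193)) / 15 = -1.0788838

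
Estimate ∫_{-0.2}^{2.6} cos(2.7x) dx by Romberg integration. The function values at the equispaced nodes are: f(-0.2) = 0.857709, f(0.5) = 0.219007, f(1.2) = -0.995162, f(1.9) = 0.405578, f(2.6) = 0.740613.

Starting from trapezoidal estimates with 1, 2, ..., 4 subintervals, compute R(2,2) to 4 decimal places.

R(0,0) (trapezoid, 1 panel, h=2.8000): 2.237651
R(1,0) (trapezoid, 2 panels, h=1.4000): -0.274401
R(2,0) (trapezoid, 4 panels, h=0.7000): 0.300009
R(1,1) = -0.274401 + (-0.274401 − 2.237651)/3 = -1.111752
R(2,1) = 0.300009 + (0.300009 − (-0.274401))/3 = 0.491479
R(2,2) = 0.491479 + (0.491479 − (-1.111752))/15 = 0.598361

0.5984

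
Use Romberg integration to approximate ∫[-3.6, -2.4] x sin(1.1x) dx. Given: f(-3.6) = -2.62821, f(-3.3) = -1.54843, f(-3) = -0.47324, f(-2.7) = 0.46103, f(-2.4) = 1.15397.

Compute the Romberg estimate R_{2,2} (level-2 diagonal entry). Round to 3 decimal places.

-0.677

R_{0,0} (trapezoid, 1 panel, h=1.2000): -0.88454
R_{1,0} (trapezoid, 2 panels, h=0.6000): -0.72622
R_{2,0} (trapezoid, 4 panels, h=0.3000): -0.68933
R_{1,1} = -0.72622 + (-0.72622 − (-0.88454))/3 = -0.67345
R_{2,1} = -0.68933 + (-0.68933 − (-0.72622))/3 = -0.67703
R_{2,2} = -0.67703 + (-0.67703 − (-0.67345))/15 = -0.67727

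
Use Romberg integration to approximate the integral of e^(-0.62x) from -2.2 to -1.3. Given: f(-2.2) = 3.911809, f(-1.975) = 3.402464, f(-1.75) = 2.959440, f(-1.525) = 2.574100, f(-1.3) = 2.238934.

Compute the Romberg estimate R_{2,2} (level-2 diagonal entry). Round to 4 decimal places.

R_{0,0} (trapezoid, 1 panel, h=0.9000): 2.767834
R_{1,0} (trapezoid, 2 panels, h=0.4500): 2.715665
R_{2,0} (trapezoid, 4 panels, h=0.2250): 2.702559
R_{1,1} = 2.715665 + (2.715665 − 2.767834)/3 = 2.698275
R_{2,1} = 2.702559 + (2.702559 − 2.715665)/3 = 2.698190
R_{2,2} = 2.698190 + (2.698190 − 2.698275)/15 = 2.698184

2.6982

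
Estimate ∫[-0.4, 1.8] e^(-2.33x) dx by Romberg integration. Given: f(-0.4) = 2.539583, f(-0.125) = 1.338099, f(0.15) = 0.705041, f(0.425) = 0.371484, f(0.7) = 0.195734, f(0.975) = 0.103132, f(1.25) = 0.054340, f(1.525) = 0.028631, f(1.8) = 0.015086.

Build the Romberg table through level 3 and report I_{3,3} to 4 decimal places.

1.0835

I_{0,0} (trapezoid, 1 panel, h=2.2000): 2.810136
I_{1,0} (trapezoid, 2 panels, h=1.1000): 1.620375
I_{2,0} (trapezoid, 4 panels, h=0.5500): 1.227847
I_{3,0} (trapezoid, 8 panels, h=0.2750): 1.120294
I_{1,1} = 1.620375 + (1.620375 − 2.810136)/3 = 1.223788
I_{2,1} = 1.227847 + (1.227847 − 1.620375)/3 = 1.097004
I_{3,1} = 1.120294 + (1.120294 − 1.227847)/3 = 1.084443
I_{2,2} = 1.097004 + (1.097004 − 1.223788)/15 = 1.088552
I_{3,2} = 1.084443 + (1.084443 − 1.097004)/15 = 1.083606
I_{3,3} = 1.083606 + (1.083606 − 1.088552)/63 = 1.083527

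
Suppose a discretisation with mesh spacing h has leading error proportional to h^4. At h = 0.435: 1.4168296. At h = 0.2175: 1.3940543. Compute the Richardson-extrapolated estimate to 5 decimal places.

1.39254

The leading error scales as h^4; refining by a factor of 2 reduces it by 2^4 = 16.
Extrapolated value = (16·A(h/2) − A(h)) / (16 − 1)
= (16·1.3940543 − 1.4168296) / 15
= 20.8880392 / 15 = 1.3925359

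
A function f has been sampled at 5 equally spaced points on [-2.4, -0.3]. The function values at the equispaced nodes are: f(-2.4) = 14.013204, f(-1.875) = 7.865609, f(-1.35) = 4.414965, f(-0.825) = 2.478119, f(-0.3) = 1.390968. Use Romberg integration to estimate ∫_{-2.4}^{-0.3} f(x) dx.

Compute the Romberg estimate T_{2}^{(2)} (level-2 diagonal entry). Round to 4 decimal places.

T_{0}^{(0)} (trapezoid, 1 panel, h=2.1000): 16.174381
T_{1}^{(0)} (trapezoid, 2 panels, h=1.0500): 12.722904
T_{2}^{(0)} (trapezoid, 4 panels, h=0.5250): 11.791909
T_{1}^{(1)} = 12.722904 + (12.722904 − 16.174381)/3 = 11.572412
T_{2}^{(1)} = 11.791909 + (11.791909 − 12.722904)/3 = 11.481577
T_{2}^{(2)} = 11.481577 + (11.481577 − 11.572412)/15 = 11.475521

11.4755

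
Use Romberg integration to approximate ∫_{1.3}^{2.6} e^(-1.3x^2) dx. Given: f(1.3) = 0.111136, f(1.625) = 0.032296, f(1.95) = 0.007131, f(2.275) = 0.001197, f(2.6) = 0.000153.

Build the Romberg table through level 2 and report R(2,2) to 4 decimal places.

0.0280

R(0,0) (trapezoid, 1 panel, h=1.3000): 0.072338
R(1,0) (trapezoid, 2 panels, h=0.6500): 0.040804
R(2,0) (trapezoid, 4 panels, h=0.3250): 0.031287
R(1,1) = 0.040804 + (0.040804 − 0.072338)/3 = 0.030293
R(2,1) = 0.031287 + (0.031287 − 0.040804)/3 = 0.028115
R(2,2) = 0.028115 + (0.028115 − 0.030293)/15 = 0.027970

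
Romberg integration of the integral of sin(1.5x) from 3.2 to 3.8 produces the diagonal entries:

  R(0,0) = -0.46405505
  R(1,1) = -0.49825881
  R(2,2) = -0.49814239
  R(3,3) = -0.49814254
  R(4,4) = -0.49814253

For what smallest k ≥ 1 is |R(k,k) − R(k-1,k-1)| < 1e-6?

k = 3

|R(1,1) − R(0,0)| = 0.03420376 ≥ 1e-6
|R(2,2) − R(1,1)| = 0.00011642 ≥ 1e-6
|R(3,3) − R(2,2)| = 0.00000015 < 1e-6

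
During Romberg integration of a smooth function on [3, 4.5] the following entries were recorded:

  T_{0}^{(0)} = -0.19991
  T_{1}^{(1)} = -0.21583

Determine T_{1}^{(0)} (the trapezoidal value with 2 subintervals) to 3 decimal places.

-0.212

From T_{1}^{(1)} = (4·T_{1}^{(0)} − T_{0}^{(0)})/3, solve for T_{1}^{(0)}:
4·T_{1}^{(0)} = 3·(-0.21583) + (-0.19991) = -0.84740
T_{1}^{(0)} = -0.21185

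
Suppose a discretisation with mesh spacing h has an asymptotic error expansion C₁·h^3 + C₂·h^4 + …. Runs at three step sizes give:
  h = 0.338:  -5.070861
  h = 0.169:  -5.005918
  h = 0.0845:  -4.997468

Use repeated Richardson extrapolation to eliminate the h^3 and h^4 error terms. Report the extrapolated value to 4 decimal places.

-4.9962

First eliminate the h^3 term (factor 2^3 = 8):
  B₁ = (8·(-5.005918) − (-5.070861))/7 = -4.996640
  B₂ = (8·(-4.997468) − (-5.005918))/7 = -4.996261
Then eliminate the h^4 term (factor 2^4 = 16):
  (16·(-4.996261) − (-4.996640))/15 = -4.996236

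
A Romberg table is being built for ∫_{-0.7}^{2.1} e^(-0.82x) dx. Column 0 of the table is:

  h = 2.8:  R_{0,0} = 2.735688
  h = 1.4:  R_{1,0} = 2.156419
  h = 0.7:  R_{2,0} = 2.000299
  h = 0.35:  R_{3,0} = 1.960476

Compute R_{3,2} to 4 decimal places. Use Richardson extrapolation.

R_{2,1} = 2.000299 + (2.000299 − 2.156419)/3 = 1.948259
R_{3,1} = 1.960476 + (1.960476 − 2.000299)/3 = 1.947202
R_{3,2} = (16·1.947202 − 1.948259) / 15 = 1.947132
(Column j=1 coincides with Simpson's rule on the same nodes.)

1.9471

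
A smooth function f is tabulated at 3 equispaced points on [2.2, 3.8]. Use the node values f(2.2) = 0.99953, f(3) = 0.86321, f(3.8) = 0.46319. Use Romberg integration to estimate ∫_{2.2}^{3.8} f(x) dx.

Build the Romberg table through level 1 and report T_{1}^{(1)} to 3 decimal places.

1.311

T_{0}^{(0)} (trapezoid, 1 panel, h=1.6000): 1.17018
T_{1}^{(0)} (trapezoid, 2 panels, h=0.8000): 1.27566
T_{1}^{(1)} = 1.27566 + (1.27566 − 1.17018)/3 = 1.31082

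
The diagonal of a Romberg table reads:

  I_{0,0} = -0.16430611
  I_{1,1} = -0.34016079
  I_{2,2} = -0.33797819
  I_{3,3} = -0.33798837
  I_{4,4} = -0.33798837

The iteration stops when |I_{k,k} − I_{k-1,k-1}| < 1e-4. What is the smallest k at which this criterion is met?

|I_{1,1} − I_{0,0}| = 0.17585468 ≥ 1e-4
|I_{2,2} − I_{1,1}| = 0.00218260 ≥ 1e-4
|I_{3,3} − I_{2,2}| = 0.00001018 < 1e-4

k = 3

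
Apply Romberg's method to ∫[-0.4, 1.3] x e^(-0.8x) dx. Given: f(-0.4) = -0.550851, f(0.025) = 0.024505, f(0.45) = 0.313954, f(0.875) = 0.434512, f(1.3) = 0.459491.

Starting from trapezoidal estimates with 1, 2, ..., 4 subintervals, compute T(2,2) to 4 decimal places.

0.3365

T(0,0) (trapezoid, 1 panel, h=1.7000): -0.077656
T(1,0) (trapezoid, 2 panels, h=0.8500): 0.228033
T(2,0) (trapezoid, 4 panels, h=0.4250): 0.309099
T(1,1) = 0.228033 + (0.228033 − (-0.077656))/3 = 0.329929
T(2,1) = 0.309099 + (0.309099 − 0.228033)/3 = 0.336121
T(2,2) = 0.336121 + (0.336121 − 0.329929)/15 = 0.336534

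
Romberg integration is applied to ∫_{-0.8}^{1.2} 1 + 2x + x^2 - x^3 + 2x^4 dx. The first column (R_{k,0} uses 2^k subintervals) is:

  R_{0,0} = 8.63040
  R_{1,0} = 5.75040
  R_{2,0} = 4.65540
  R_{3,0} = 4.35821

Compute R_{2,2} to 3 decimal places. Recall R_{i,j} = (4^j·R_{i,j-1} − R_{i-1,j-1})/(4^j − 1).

Richardson extrapolation on the trapezoidal column (denominator 4−1=3):
R_{1,1} = (4·5.75040 − 8.63040) / 3 = 4.79040
R_{2,1} = (4·4.65540 − 5.75040) / 3 = 4.29040
R_{2,2} = (16·4.29040 − 4.79040) / 15 = 4.25707

4.257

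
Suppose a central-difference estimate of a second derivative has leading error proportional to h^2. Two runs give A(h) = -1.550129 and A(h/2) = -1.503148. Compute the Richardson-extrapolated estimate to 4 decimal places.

-1.4875

The leading error scales as h^2; refining by a factor of 2 reduces it by 2^2 = 4.
Extrapolated value = (4·A(h/2) − A(h)) / (4 − 1)
= (4·(-1.503148) − (-1.550129)) / 3
= -4.462463 / 3 = -1.487488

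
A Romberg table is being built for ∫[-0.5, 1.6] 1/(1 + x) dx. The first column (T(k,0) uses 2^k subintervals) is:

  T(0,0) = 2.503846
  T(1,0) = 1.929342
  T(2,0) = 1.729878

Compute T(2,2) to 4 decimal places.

Richardson extrapolation on the trapezoidal column (denominator 4−1=3):
T(1,1) = 1.929342 + (1.929342 − 2.503846)/3 = 1.737841
T(2,1) = 1.729878 + (1.729878 − 1.929342)/3 = 1.663390
T(2,2) = (16·1.663390 − 1.737841) / 15 = 1.658427

1.6584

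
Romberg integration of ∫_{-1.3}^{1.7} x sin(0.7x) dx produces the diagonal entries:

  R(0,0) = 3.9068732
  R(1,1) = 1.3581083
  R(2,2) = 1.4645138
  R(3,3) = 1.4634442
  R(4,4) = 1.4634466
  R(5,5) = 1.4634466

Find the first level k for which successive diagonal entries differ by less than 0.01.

|R(1,1) − R(0,0)| = 2.5487649 ≥ 0.01
|R(2,2) − R(1,1)| = 0.1064055 ≥ 0.01
|R(3,3) − R(2,2)| = 0.0010696 < 0.01

k = 3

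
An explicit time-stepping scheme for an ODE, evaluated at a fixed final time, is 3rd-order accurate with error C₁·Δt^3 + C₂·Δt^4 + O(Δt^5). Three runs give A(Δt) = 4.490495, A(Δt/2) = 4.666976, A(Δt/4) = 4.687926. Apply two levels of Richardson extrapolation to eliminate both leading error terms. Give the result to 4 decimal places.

First eliminate the Δt^3 term (factor 2^3 = 8):
  B₁ = (8·4.666976 − 4.490495)/7 = 4.692188
  B₂ = (8·4.687926 − 4.666976)/7 = 4.690919
Then eliminate the Δt^4 term (factor 2^4 = 16):
  (16·4.690919 − 4.692188)/15 = 4.690834

4.6908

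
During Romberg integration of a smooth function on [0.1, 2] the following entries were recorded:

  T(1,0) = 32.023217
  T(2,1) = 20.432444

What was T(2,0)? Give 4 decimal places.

23.3301

From T(2,1) = (4·T(2,0) − T(1,0))/3, solve for T(2,0):
4·T(2,0) = 3·20.432444 + 32.023217 = 93.320549
T(2,0) = 23.330137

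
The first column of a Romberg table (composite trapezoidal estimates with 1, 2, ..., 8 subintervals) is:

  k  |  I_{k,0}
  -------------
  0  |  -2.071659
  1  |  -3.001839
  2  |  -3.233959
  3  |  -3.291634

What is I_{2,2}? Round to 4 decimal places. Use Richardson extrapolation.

Richardson extrapolation on the trapezoidal column (denominator 4−1=3):
I_{1,1} = -3.001839 + (-3.001839 − (-2.071659))/3 = -3.311899
I_{2,1} = -3.233959 + (-3.233959 − (-3.001839))/3 = -3.311332
I_{2,2} = -3.311332 + (-3.311332 − (-3.311899))/15 = -3.311294

-3.3113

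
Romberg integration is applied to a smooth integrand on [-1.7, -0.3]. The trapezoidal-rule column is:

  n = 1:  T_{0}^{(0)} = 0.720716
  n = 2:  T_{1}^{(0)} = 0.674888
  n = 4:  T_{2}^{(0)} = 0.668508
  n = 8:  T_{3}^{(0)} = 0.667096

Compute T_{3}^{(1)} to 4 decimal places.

T_{3}^{(1)} = (4·0.667096 − 0.668508) / 3 = 0.666625
(Column j=1 coincides with Simpson's rule on the same nodes.)

0.6666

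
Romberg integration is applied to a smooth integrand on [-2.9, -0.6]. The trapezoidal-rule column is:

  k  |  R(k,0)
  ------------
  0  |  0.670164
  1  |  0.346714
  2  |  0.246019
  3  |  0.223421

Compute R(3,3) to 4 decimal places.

Richardson extrapolation on the trapezoidal column (denominator 4−1=3):
R(1,1) = (4·0.346714 − 0.670164) / 3 = 0.238897
R(2,1) = 0.246019 + (0.246019 − 0.346714)/3 = 0.212454
R(3,1) = 0.223421 + (0.223421 − 0.246019)/3 = 0.215888
R(2,2) = (16·0.212454 − 0.238897) / 15 = 0.210691
R(3,2) = (16·0.215888 − 0.212454) / 15 = 0.216117
R(3,3) = (64·0.216117 − 0.210691) / 63 = 0.216203

0.2162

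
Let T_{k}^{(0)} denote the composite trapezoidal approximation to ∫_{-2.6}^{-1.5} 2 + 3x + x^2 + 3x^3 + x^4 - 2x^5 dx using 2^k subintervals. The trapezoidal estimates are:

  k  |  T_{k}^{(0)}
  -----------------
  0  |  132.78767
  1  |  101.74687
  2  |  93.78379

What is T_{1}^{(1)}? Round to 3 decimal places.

Richardson extrapolation on the trapezoidal column (denominator 4−1=3):
T_{1}^{(1)} = (4·101.74687 − 132.78767) / 3 = 91.39994
(Column j=1 coincides with Simpson's rule on the same nodes.)

91.400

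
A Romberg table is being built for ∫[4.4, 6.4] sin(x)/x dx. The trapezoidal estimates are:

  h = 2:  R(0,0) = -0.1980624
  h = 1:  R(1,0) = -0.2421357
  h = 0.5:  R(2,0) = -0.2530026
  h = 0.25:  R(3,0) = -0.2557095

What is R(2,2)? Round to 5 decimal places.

Richardson extrapolation on the trapezoidal column (denominator 4−1=3):
R(1,1) = (4·(-0.2421357) − (-0.1980624)) / 3 = -0.2568268
R(2,1) = (4·(-0.2530026) − (-0.2421357)) / 3 = -0.2566249
R(2,2) = (16·(-0.2566249) − (-0.2568268)) / 15 = -0.2566114
(Column j=1 coincides with Simpson's rule on the same nodes.)

-0.25661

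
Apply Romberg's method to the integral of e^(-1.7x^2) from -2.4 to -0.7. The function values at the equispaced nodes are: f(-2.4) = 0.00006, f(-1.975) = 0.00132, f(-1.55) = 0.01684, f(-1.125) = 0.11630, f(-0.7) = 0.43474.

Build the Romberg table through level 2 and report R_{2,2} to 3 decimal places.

0.132

R_{0,0} (trapezoid, 1 panel, h=1.7000): 0.36958
R_{1,0} (trapezoid, 2 panels, h=0.8500): 0.19910
R_{2,0} (trapezoid, 4 panels, h=0.4250): 0.14954
R_{1,1} = 0.19910 + (0.19910 − 0.36958)/3 = 0.14227
R_{2,1} = 0.14954 + (0.14954 − 0.19910)/3 = 0.13302
R_{2,2} = 0.13302 + (0.13302 − 0.14227)/15 = 0.13240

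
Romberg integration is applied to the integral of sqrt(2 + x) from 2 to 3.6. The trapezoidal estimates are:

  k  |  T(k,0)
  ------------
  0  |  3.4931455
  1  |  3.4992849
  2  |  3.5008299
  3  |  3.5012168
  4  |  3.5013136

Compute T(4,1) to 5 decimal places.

3.50135

Richardson extrapolation on the trapezoidal column (denominator 4−1=3):
T(4,1) = 3.5013136 + (3.5013136 − 3.5012168)/3 = 3.5013459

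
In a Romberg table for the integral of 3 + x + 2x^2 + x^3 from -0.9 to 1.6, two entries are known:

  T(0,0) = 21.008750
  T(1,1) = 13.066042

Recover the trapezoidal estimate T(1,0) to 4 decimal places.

15.0517

From T(1,1) = (4·T(1,0) − T(0,0))/3, solve for T(1,0):
4·T(1,0) = 3·13.066042 + 21.008750 = 60.206876
T(1,0) = 15.051719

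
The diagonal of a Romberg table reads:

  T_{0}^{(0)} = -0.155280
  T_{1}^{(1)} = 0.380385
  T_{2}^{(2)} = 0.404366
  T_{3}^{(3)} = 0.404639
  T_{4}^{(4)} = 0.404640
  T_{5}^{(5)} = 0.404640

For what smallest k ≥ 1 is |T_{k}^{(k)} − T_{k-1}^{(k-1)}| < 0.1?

|T_{1}^{(1)} − T_{0}^{(0)}| = 0.535665 ≥ 0.1
|T_{2}^{(2)} − T_{1}^{(1)}| = 0.023981 < 0.1

k = 2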